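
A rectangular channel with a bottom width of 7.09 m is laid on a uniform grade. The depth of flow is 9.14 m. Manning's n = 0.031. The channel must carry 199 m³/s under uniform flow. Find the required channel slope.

S = 0.0026

Flow area A = b·y = 7.09 × 9.14 = 64.8 m². Wetted perimeter P = b + 2y = 7.09 + 2×9.14 = 25.37 m.
Hydraulic radius R = A/P = 64.8/25.37 = 2.554 m.
From Manning's equation, S = [nQ / (1 A R^(2/3))]² = [0.031 × 199 / (1 × 64.8 × 2.554^(2/3))]² = 0.0026.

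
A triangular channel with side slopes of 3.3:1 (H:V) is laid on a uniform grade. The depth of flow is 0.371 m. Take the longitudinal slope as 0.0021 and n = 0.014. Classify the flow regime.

subcritical

For a triangular section with side slope z = 3.3: A = zy² = 3.3×0.371² = 0.4542 m²; P = 2y√(1+z²) = 2×0.371×3.448 = 2.559 m.
Hydraulic radius R = A/P = 0.4542/2.559 = 0.1775 m.
V = (1/n) R^(2/3) √S = (1/0.014) × 0.1775^(2/3) × √0.0021 = 1.034 m/s. Hydraulic depth D_h = A/T = 0.4542/2.449 = 0.1855 m.
Froude number Fr = V/√(g·D_h) = 1.034/√(9.81×0.1855) = 0.766, which is less than 1, so the flow is subcritical.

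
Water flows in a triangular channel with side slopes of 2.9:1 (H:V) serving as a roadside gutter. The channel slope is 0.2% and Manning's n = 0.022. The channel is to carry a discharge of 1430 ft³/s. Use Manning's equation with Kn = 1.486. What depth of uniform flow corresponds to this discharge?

Manning's equation rearranged: A R^(2/3) = nQ / (1.486·√S) = 0.022 × 1430 / (1.486 × √0.002) = 473.4.
Trying y = 5.86 ft: A R^(2/3) = 196.4 — short.
Trying y = 9.3 ft: A R^(2/3) = 673.1 — over.
Trying y = 8.15 ft: A R^(2/3) = 473.4 — ≈ 473.4.

y_n = 8.15 ft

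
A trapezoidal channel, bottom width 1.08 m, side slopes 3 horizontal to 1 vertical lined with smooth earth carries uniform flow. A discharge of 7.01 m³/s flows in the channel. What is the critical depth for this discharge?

y_c = 0.86 m

At critical depth, Q² T / (g A³) = 1, i.e. A³/T = Q²/g = 7.01²/9.81 = 5.009.
At y = 1.06 m: A³/T = 12.38 — over.
At y = 0.63 m: A³/T = 1.348 — short.
At y = 0.86 m: A³/T = 4.998 — ≈ 5.009.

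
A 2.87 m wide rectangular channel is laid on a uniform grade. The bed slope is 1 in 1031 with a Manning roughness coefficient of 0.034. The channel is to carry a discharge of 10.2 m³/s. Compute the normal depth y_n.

y_n = 3.78 m

Manning's equation rearranged: A R^(2/3) = nQ / (1·√S) = 0.034 × 10.2 / (√0.0009699) = 11.14.
Trying y = 4.19 m: A R^(2/3) = 12.57 — over.
Trying y = 3.13 m: A R^(2/3) = 8.886 — short.
Trying y = 3.78 m: A R^(2/3) = 11.14 — matches.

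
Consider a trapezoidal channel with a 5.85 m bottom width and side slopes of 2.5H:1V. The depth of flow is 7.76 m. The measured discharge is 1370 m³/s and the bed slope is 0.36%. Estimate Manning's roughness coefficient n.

n = 0.022

With bottom width b = 5.85 m and side slope z = 2.5: A = (b + zy)y = (5.85 + 2.5×7.76)×7.76 = 195.9 m²; P = b + 2y√(1+z²) = 5.85 + 2×7.76×2.693 = 47.64 m.
Hydraulic radius R = A/P = 195.9/47.64 = 4.113 m.
Rearranging Manning's equation: n = (1/Q) A R^(2/3) S^(1/2) = (1/1370) × 195.9 × 4.113^(2/3) × √0.0036 = 0.022.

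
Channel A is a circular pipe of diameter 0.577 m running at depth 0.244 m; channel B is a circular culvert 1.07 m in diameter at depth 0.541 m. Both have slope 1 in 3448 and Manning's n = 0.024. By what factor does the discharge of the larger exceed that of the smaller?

Channel A: For a circular section of diameter D = 0.577 m at depth y = 0.244 m, the central angle is θ = 2 arccos(1 − 2y/D) = 2.832 rad. Then A = (D²/8)(θ − sin θ) = 0.1052 m² and P = Dθ/2 = 0.817 m. Hydraulic radius R = A/P = 0.1052/0.817 = 0.1287 m. Q_A = (1/0.024)·0.1052·0.1287^(2/3)·√0.00029 = 0.01902 m³/s.
Channel B: For a circular section of diameter D = 1.07 m at depth y = 0.541 m, the central angle is θ = 2 arccos(1 − 2y/D) = 3.164 rad. Then A = (D²/8)(θ − sin θ) = 0.456 m² and P = Dθ/2 = 1.693 m. Hydraulic radius R = A/P = 0.456/1.693 = 0.2694 m. Q_B = (1/0.024)·0.456·0.2694^(2/3)·√0.00029 = 0.135 m³/s.
The larger discharge is 0.135 m³/s and the smaller is 0.01902 m³/s; the ratio is 7.09.

7.09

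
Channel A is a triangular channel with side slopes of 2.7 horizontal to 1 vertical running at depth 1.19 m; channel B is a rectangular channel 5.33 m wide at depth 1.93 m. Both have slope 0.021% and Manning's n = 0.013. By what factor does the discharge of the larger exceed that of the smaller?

4.28

Channel A: For a triangular section with side slope z = 2.7: A = zy² = 2.7×1.19² = 3.823 m²; P = 2y√(1+z²) = 2×1.19×2.879 = 6.853 m. Hydraulic radius R = A/P = 3.823/6.853 = 0.558 m. Q_A = (1/0.013)·3.823·0.558^(2/3)·√0.00021 = 2.889 m³/s.
Channel B: Flow area A = b·y = 5.33 × 1.93 = 10.29 m². Wetted perimeter P = b + 2y = 5.33 + 2×1.93 = 9.19 m. Hydraulic radius R = A/P = 10.29/9.19 = 1.119 m. Q_B = (1/0.013)·10.29·1.119^(2/3)·√0.00021 = 12.36 m³/s.
The larger discharge is 12.36 m³/s and the smaller is 2.889 m³/s; the ratio is 4.28.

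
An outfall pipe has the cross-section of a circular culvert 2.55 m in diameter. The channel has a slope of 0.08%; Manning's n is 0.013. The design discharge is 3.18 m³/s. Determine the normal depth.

Manning's equation rearranged: A R^(2/3) = nQ / (1·√S) = 0.013 × 3.18 / (√0.0008) = 1.462.
Try y = 1.31 m: A R^(2/3) = 1.98 — too large.
Try y = 1.1 m: A R^(2/3) = 1.462 — ≈ 1.462.

y_n = 1.1 m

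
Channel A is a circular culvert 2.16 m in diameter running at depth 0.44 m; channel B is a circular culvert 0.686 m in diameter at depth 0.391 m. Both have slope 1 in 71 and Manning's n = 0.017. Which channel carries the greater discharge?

channel A

Channel A: For a circular section of diameter D = 2.16 m at depth y = 0.44 m, the central angle is θ = 2 arccos(1 − 2y/D) = 1.873 rad. Then A = (D²/8)(θ − sin θ) = 0.5356 m² and P = Dθ/2 = 2.023 m. Hydraulic radius R = A/P = 0.5356/2.023 = 0.2648 m. Q_A = (1/0.017)·0.5356·0.2648^(2/3)·√0.01408 = 1.542 m³/s.
Channel B: For a circular section of diameter D = 0.686 m at depth y = 0.391 m, the central angle is θ = 2 arccos(1 − 2y/D) = 3.422 rad. Then A = (D²/8)(θ − sin θ) = 0.2176 m² and P = Dθ/2 = 1.174 m. Hydraulic radius R = A/P = 0.2176/1.174 = 0.1854 m. Q_B = (1/0.017)·0.2176·0.1854^(2/3)·√0.01408 = 0.4939 m³/s.
Q_A = 1.542 m³/s vs Q_B = 0.4939 m³/s, so channel A carries more.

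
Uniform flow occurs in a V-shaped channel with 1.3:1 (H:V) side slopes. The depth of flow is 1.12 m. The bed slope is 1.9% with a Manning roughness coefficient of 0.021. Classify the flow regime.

supercritical

For a triangular section with side slope z = 1.3: A = zy² = 1.3×1.12² = 1.631 m²; P = 2y√(1+z²) = 2×1.12×1.64 = 3.674 m.
Hydraulic radius R = A/P = 1.631/3.674 = 0.4439 m.
V = (1/n) R^(2/3) √S = (1/0.021) × 0.4439^(2/3) × √0.019 = 3.819 m/s. Hydraulic depth D_h = A/T = 1.631/2.912 = 0.56 m.
Froude number Fr = V/√(g·D_h) = 3.819/√(9.81×0.56) = 1.63, which is greater than 1, so the flow is supercritical.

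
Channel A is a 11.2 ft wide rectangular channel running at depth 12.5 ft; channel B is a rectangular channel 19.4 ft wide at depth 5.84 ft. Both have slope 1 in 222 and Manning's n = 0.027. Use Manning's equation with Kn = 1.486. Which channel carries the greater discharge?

Channel A: Flow area A = b·y = 11.2 × 12.5 = 140 ft². Wetted perimeter P = b + 2y = 11.2 + 2×12.5 = 36.2 ft. Hydraulic radius R = A/P = 140/36.2 = 3.867 ft. Q_A = (1.486/0.027)·140·3.867^(2/3)·√0.004505 = 1274 ft³/s.
Channel B: Flow area A = b·y = 19.4 × 5.84 = 113.3 ft². Wetted perimeter P = b + 2y = 19.4 + 2×5.84 = 31.08 ft. Hydraulic radius R = A/P = 113.3/31.08 = 3.645 ft. Q_B = (1.486/0.027)·113.3·3.645^(2/3)·√0.004505 = 991.2 ft³/s.
Q_A = 1274 ft³/s vs Q_B = 991.2 ft³/s, so channel A carries more.

channel A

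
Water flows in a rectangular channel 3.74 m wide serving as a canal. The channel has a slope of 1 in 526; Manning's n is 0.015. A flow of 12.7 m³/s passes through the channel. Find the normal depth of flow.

Manning's equation rearranged: A R^(2/3) = nQ / (1·√S) = 0.015 × 12.7 / (√0.001901) = 4.369.
At y = 1.08 m: A R^(2/3) = 3.138 — low.
At y = 1.48 m: A R^(2/3) = 4.873 — high.
At y = 1.37 m: A R^(2/3) = 4.381 — matches.

y_n = 1.37 m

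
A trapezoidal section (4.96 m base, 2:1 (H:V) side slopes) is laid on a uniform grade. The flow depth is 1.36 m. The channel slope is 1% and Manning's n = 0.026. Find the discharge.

With bottom width b = 4.96 m and side slope z = 2: A = (b + zy)y = (4.96 + 2×1.36)×1.36 = 10.44 m²; P = b + 2y√(1+z²) = 4.96 + 2×1.36×2.236 = 11.04 m.
Hydraulic radius R = A/P = 10.44/11.04 = 0.9459 m.
Manning's equation: Q = (1/n) A R^(2/3) S^(1/2) = (1/0.026) × 10.44 × 0.9459^(2/3) × 0.01^(1/2) = 38.7 m³/s.

Q = 38.7 m³/s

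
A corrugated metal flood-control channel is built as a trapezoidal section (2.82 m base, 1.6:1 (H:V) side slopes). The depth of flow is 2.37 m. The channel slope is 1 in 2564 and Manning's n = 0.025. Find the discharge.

With bottom width b = 2.82 m and side slope z = 1.6: A = (b + zy)y = (2.82 + 1.6×2.37)×2.37 = 15.67 m²; P = b + 2y√(1+z²) = 2.82 + 2×2.37×1.887 = 11.76 m.
Hydraulic radius R = A/P = 15.67/11.76 = 1.332 m.
Manning's equation: Q = (1/n) A R^(2/3) S^(1/2) = (1/0.025) × 15.67 × 1.332^(2/3) × 0.00039^(1/2) = 15 m³/s.

Q = 15 m³/s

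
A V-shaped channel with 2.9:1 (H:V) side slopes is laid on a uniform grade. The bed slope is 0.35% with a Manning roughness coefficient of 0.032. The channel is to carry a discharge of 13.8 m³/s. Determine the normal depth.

Manning's equation rearranged: A R^(2/3) = nQ / (1·√S) = 0.032 × 13.8 / (√0.0035) = 7.464.
Trying y = 1.54 m: A R^(2/3) = 5.565 — short.
Trying y = 1.72 m: A R^(2/3) = 7.473 — close enough.

y_n = 1.72 m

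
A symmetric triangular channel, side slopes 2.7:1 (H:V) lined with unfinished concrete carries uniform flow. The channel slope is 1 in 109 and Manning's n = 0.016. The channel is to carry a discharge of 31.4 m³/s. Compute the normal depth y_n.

Manning's equation rearranged: A R^(2/3) = nQ / (1·√S) = 0.016 × 31.4 / (√0.009174) = 5.245.
At y = 1.34 m: A R^(2/3) = 3.556 — short.
At y = 1.55 m: A R^(2/3) = 5.243 — matches.

y_n = 1.55 m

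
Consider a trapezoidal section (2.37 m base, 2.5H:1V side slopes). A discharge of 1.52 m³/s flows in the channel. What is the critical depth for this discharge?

At critical depth, Q² T / (g A³) = 1, i.e. A³/T = Q²/g = 1.52²/9.81 = 0.2355.
Trying y = 0.212 m: A³/T = 0.06775 — too small.
Trying y = 0.381 m: A³/T = 0.4745 — too large.
Trying y = 0.31 m: A³/T = 0.2364 — close enough.

y_c = 0.31 m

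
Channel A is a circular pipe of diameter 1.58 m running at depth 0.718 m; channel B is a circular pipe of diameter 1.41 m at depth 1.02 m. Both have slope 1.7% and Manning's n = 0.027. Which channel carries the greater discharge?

Channel A: For a circular section of diameter D = 1.58 m at depth y = 0.718 m, the central angle is θ = 2 arccos(1 − 2y/D) = 2.959 rad. Then A = (D²/8)(θ − sin θ) = 0.8667 m² and P = Dθ/2 = 2.338 m. Hydraulic radius R = A/P = 0.8667/2.338 = 0.3708 m. Q_A = (1/0.027)·0.8667·0.3708^(2/3)·√0.017 = 2.16 m³/s.
Channel B: For a circular section of diameter D = 1.41 m at depth y = 1.02 m, the central angle is θ = 2 arccos(1 − 2y/D) = 4.068 rad. Then A = (D²/8)(θ − sin θ) = 1.21 m² and P = Dθ/2 = 2.868 m. Hydraulic radius R = A/P = 1.21/2.868 = 0.4218 m. Q_B = (1/0.027)·1.21·0.4218^(2/3)·√0.017 = 3.285 m³/s.
Q_A = 2.16 m³/s vs Q_B = 3.285 m³/s, so channel B carries more.

channel B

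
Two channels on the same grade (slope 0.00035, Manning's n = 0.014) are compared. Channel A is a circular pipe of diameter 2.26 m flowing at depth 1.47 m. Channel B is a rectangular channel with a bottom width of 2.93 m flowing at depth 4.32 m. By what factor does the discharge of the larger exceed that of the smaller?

Channel A: For a circular section of diameter D = 2.26 m at depth y = 1.47 m, the central angle is θ = 2 arccos(1 − 2y/D) = 3.753 rad. Then A = (D²/8)(θ − sin θ) = 2.762 m² and P = Dθ/2 = 4.241 m. Hydraulic radius R = A/P = 2.762/4.241 = 0.6514 m. Q_A = (1/0.014)·2.762·0.6514^(2/3)·√0.00035 = 2.774 m³/s.
Channel B: Flow area A = b·y = 2.93 × 4.32 = 12.66 m². Wetted perimeter P = b + 2y = 2.93 + 2×4.32 = 11.57 m. Hydraulic radius R = A/P = 12.66/11.57 = 1.094 m. Q_B = (1/0.014)·12.66·1.094^(2/3)·√0.00035 = 17.96 m³/s.
The larger discharge is 17.96 m³/s and the smaller is 2.774 m³/s; the ratio is 6.47.

6.47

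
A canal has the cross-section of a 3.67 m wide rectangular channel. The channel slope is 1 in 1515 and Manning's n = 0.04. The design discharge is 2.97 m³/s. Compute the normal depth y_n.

y_n = 1.45 m

Manning's equation rearranged: A R^(2/3) = nQ / (1·√S) = 0.04 × 2.97 / (√0.0006601) = 4.624.
At y = 1.07 m: A R^(2/3) = 3.024 — short.
At y = 1.59 m: A R^(2/3) = 5.244 — over.
At y = 1.45 m: A R^(2/3) = 4.624 — matches.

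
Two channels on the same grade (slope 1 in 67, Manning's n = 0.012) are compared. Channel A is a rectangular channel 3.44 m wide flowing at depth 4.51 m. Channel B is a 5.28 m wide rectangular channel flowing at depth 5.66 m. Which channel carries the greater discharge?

Channel A: Flow area A = b·y = 3.44 × 4.51 = 15.51 m². Wetted perimeter P = b + 2y = 3.44 + 2×4.51 = 12.46 m. Hydraulic radius R = A/P = 15.51/12.46 = 1.245 m. Q_A = (1/0.012)·15.51·1.245^(2/3)·√0.01493 = 182.8 m³/s.
Channel B: Flow area A = b·y = 5.28 × 5.66 = 29.88 m². Wetted perimeter P = b + 2y = 5.28 + 2×5.66 = 16.6 m. Hydraulic radius R = A/P = 29.88/16.6 = 1.8 m. Q_B = (1/0.012)·29.88·1.8^(2/3)·√0.01493 = 450.3 m³/s.
Q_A = 182.8 m³/s vs Q_B = 450.3 m³/s, so channel B carries more.

channel B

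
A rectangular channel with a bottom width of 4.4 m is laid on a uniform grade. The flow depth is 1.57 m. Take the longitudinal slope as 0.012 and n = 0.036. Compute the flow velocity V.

V = 2.87 m/s

Flow area A = b·y = 4.4 × 1.57 = 6.908 m². Wetted perimeter P = b + 2y = 4.4 + 2×1.57 = 7.54 m.
Hydraulic radius R = A/P = 6.908/7.54 = 0.9162 m.
From Manning's equation, V = (1/n) R^(2/3) S^(1/2) = (1/0.036) × 0.9162^(2/3) × 0.012^(1/2) = 2.87 m/s.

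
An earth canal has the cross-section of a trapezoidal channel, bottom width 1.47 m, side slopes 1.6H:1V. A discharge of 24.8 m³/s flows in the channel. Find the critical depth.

y_c = 1.78 m

At critical depth, Q² T / (g A³) = 1, i.e. A³/T = Q²/g = 24.8²/9.81 = 62.7.
At y = 2.08 m: A³/T = 122.3 — too large.
At y = 1.23 m: A³/T = 13.99 — too small.
At y = 1.78 m: A³/T = 63.36 — ≈ 62.7.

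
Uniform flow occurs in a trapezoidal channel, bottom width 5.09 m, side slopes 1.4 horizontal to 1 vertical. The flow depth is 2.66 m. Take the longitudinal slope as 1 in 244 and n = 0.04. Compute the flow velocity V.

With bottom width b = 5.09 m and side slope z = 1.4: A = (b + zy)y = (5.09 + 1.4×2.66)×2.66 = 23.45 m²; P = b + 2y√(1+z²) = 5.09 + 2×2.66×1.72 = 14.24 m.
Hydraulic radius R = A/P = 23.45/14.24 = 1.646 m.
From Manning's equation, V = (1/n) R^(2/3) S^(1/2) = (1/0.04) × 1.646^(2/3) × 0.004098^(1/2) = 2.23 m/s.

V = 2.23 m/s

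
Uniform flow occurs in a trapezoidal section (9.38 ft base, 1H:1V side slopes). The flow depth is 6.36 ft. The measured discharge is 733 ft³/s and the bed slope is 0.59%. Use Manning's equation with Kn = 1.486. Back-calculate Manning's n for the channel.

With bottom width b = 9.38 ft and side slope z = 1: A = (b + zy)y = (9.38 + 1×6.36)×6.36 = 100.1 ft²; P = b + 2y√(1+z²) = 9.38 + 2×6.36×1.414 = 27.37 ft.
Hydraulic radius R = A/P = 100.1/27.37 = 3.658 ft.
Rearranging Manning's equation: n = (1.486/Q) A R^(2/3) S^(1/2) = (1.486/733) × 100.1 × 3.658^(2/3) × √0.0059 = 0.037.

n = 0.037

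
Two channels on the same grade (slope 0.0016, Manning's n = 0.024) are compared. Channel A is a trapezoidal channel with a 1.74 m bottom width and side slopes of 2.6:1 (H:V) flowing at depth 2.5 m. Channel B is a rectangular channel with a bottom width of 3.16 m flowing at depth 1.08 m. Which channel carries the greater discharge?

channel A

Channel A: With bottom width b = 1.74 m and side slope z = 2.6: A = (b + zy)y = (1.74 + 2.6×2.5)×2.5 = 20.6 m²; P = b + 2y√(1+z²) = 1.74 + 2×2.5×2.786 = 15.67 m. Hydraulic radius R = A/P = 20.6/15.67 = 1.315 m. Q_A = (1/0.024)·20.6·1.315^(2/3)·√0.0016 = 41.2 m³/s.
Channel B: Flow area A = b·y = 3.16 × 1.08 = 3.413 m². Wetted perimeter P = b + 2y = 3.16 + 2×1.08 = 5.32 m. Hydraulic radius R = A/P = 3.413/5.32 = 0.6415 m. Q_B = (1/0.024)·3.413·0.6415^(2/3)·√0.0016 = 4.231 m³/s.
Q_A = 41.2 m³/s vs Q_B = 4.231 m³/s, so channel A carries more.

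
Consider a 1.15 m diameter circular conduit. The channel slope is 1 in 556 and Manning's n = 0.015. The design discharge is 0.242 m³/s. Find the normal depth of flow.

y_n = 0.339 m

Manning's equation rearranged: A R^(2/3) = nQ / (1·√S) = 0.015 × 0.242 / (√0.001799) = 0.08559.
Trying y = 0.413 m: A R^(2/3) = 0.1249 — high.
Trying y = 0.339 m: A R^(2/3) = 0.08564 — matches.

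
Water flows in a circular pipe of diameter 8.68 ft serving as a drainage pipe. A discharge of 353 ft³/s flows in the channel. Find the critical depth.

At critical depth, Q² T / (g A³) = 1, i.e. A³/T = Q²/g = 353²/32.2 = 3870.
Try y = 4.06 ft: A³/T = 2313 — low.
Try y = 5.59 ft: A³/T = 7865 — high.
Try y = 4.65 ft: A³/T = 3883 — matches.

y_c = 4.65 ft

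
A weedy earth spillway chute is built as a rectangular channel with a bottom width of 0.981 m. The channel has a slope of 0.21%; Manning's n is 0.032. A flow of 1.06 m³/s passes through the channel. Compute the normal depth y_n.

y_n = 1.47 m

Manning's equation rearranged: A R^(2/3) = nQ / (1·√S) = 0.032 × 1.06 / (√0.0021) = 0.7402.
Try y = 1.16 m: A R^(2/3) = 0.5595 — short.
Try y = 1.84 m: A R^(2/3) = 0.959 — over.
Try y = 1.47 m: A R^(2/3) = 0.7403 — close enough.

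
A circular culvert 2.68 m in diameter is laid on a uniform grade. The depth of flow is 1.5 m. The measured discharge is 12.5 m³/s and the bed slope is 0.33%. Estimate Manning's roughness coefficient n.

n = 0.012

For a circular section of diameter D = 2.68 m at depth y = 1.5 m, the central angle is θ = 2 arccos(1 − 2y/D) = 3.381 rad. Then A = (D²/8)(θ − sin θ) = 3.248 m² and P = Dθ/2 = 4.53 m.
Hydraulic radius R = A/P = 3.248/4.53 = 0.717 m.
Rearranging Manning's equation: n = (1/Q) A R^(2/3) S^(1/2) = (1/12.5) × 3.248 × 0.717^(2/3) × √0.0033 = 0.012.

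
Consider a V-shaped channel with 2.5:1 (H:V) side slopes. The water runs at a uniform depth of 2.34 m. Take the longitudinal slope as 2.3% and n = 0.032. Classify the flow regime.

For a triangular section with side slope z = 2.5: A = zy² = 2.5×2.34² = 13.69 m²; P = 2y√(1+z²) = 2×2.34×2.693 = 12.6 m.
Hydraulic radius R = A/P = 13.69/12.6 = 1.086 m.
V = (1/n) R^(2/3) √S = (1/0.032) × 1.086^(2/3) × √0.023 = 5.008 m/s. Hydraulic depth D_h = A/T = 13.69/11.7 = 1.17 m.
Froude number Fr = V/√(g·D_h) = 5.008/√(9.81×1.17) = 1.48, which is greater than 1, so the flow is supercritical.

supercritical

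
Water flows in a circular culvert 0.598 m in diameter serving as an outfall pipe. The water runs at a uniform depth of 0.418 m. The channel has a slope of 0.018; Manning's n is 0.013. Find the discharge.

Q = 0.682 m³/s

For a circular section of diameter D = 0.598 m at depth y = 0.418 m, the central angle is θ = 2 arccos(1 − 2y/D) = 3.96 rad. Then A = (D²/8)(θ − sin θ) = 0.2097 m² and P = Dθ/2 = 1.184 m.
Hydraulic radius R = A/P = 0.2097/1.184 = 0.1771 m.
Manning's equation: Q = (1/n) A R^(2/3) S^(1/2) = (1/0.013) × 0.2097 × 0.1771^(2/3) × 0.018^(1/2) = 0.682 m³/s.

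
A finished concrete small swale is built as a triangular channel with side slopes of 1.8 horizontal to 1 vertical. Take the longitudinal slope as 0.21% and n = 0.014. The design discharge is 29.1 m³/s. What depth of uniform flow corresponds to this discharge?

Manning's equation rearranged: A R^(2/3) = nQ / (1·√S) = 0.014 × 29.1 / (√0.0021) = 8.89.
At y = 1.53 m: A R^(2/3) = 3.222 — low.
At y = 2.75 m: A R^(2/3) = 15.39 — high.
At y = 2.24 m: A R^(2/3) = 8.905 — ≈ 8.89.

y_n = 2.24 m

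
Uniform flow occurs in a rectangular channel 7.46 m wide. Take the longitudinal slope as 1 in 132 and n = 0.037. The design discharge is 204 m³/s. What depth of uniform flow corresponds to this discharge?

y_n = 6.53 m

Manning's equation rearranged: A R^(2/3) = nQ / (1·√S) = 0.037 × 204 / (√0.007576) = 86.72.
Try y = 7.52 m: A R^(2/3) = 103.2 — high.
Try y = 5.07 m: A R^(2/3) = 62.98 — low.
Try y = 6.53 m: A R^(2/3) = 86.69 — matches.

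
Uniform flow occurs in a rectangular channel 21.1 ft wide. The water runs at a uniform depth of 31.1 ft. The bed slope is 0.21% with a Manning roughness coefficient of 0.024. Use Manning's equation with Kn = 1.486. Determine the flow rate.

Flow area A = b·y = 21.1 × 31.1 = 656.2 ft². Wetted perimeter P = b + 2y = 21.1 + 2×31.1 = 83.3 ft.
Hydraulic radius R = A/P = 656.2/83.3 = 7.878 ft.
Manning's equation: Q = (1.486/n) A R^(2/3) S^(1/2) = (1.486/0.024) × 656.2 × 7.878^(2/3) × 0.0021^(1/2) = 7370 ft³/s.

Q = 7370 ft³/s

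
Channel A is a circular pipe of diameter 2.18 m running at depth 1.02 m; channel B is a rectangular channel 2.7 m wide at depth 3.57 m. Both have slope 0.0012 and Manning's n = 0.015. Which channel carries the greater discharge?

Channel A: For a circular section of diameter D = 2.18 m at depth y = 1.02 m, the central angle is θ = 2 arccos(1 − 2y/D) = 3.013 rad. Then A = (D²/8)(θ − sin θ) = 1.714 m² and P = Dθ/2 = 3.284 m. Hydraulic radius R = A/P = 1.714/3.284 = 0.5218 m. Q_A = (1/0.015)·1.714·0.5218^(2/3)·√0.0012 = 2.565 m³/s.
Channel B: Flow area A = b·y = 2.7 × 3.57 = 9.639 m². Wetted perimeter P = b + 2y = 2.7 + 2×3.57 = 9.84 m. Hydraulic radius R = A/P = 9.639/9.84 = 0.9796 m. Q_B = (1/0.015)·9.639·0.9796^(2/3)·√0.0012 = 21.96 m³/s.
Q_A = 2.565 m³/s vs Q_B = 21.96 m³/s, so channel B carries more.

channel B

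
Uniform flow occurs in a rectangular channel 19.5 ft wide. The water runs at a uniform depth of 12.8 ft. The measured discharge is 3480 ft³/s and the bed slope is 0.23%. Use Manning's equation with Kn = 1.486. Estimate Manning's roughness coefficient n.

n = 0.016

Flow area A = b·y = 19.5 × 12.8 = 249.6 ft². Wetted perimeter P = b + 2y = 19.5 + 2×12.8 = 45.1 ft.
Hydraulic radius R = A/P = 249.6/45.1 = 5.534 ft.
Rearranging Manning's equation: n = (1.486/Q) A R^(2/3) S^(1/2) = (1.486/3480) × 249.6 × 5.534^(2/3) × √0.0023 = 0.016.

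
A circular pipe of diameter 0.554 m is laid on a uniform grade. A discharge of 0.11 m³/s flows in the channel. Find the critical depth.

y_c = 0.217 m

At critical depth, Q² T / (g A³) = 1, i.e. A³/T = Q²/g = 0.11²/9.81 = 0.001233.
Trying y = 0.245 m: A³/T = 0.001976 — high.
Trying y = 0.155 m: A³/T = 0.000338 — low.
Trying y = 0.217 m: A³/T = 0.001241 — matches.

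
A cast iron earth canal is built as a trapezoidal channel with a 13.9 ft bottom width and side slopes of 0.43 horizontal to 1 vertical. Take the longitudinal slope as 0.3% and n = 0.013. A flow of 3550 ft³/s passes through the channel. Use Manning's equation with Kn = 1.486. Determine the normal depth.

Manning's equation rearranged: A R^(2/3) = nQ / (1.486·√S) = 0.013 × 3550 / (1.486 × √0.003) = 567.
Trying y = 11.9 ft: A R^(2/3) = 720.8 — over.
Trying y = 7.67 ft: A R^(2/3) = 349.4 — short.
Trying y = 10.3 ft: A R^(2/3) = 566.5 — close enough.

y_n = 10.3 ft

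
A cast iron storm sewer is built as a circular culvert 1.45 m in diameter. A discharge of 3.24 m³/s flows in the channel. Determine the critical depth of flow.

At critical depth, Q² T / (g A³) = 1, i.e. A³/T = Q²/g = 3.24²/9.81 = 1.07.
Try y = 0.736 m: A³/T = 0.4111 — short.
Try y = 1.21 m: A³/T = 2.961 — over.
Try y = 0.945 m: A³/T = 1.071 — matches.

y_c = 0.945 m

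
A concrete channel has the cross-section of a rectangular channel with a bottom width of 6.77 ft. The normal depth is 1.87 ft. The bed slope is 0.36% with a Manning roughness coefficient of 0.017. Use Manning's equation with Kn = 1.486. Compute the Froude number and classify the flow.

Flow area A = b·y = 6.77 × 1.87 = 12.66 ft². Wetted perimeter P = b + 2y = 6.77 + 2×1.87 = 10.51 ft.
Hydraulic radius R = A/P = 12.66/10.51 = 1.205 ft.
V = (1.486/n) R^(2/3) √S = (1.486/0.017) × 1.205^(2/3) × √0.0036 = 5.938 ft/s. Hydraulic depth D_h = A/T = 12.66/6.77 = 1.87 ft.
Froude number Fr = V/√(g·D_h) = 5.938/√(32.2×1.87) = 0.765, which is less than 1, so the flow is subcritical.

subcritical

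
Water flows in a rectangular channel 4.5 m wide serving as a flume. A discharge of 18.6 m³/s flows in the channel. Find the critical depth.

y_c = 1.2 m

For a rectangular channel, critical depth y_c = (q²/g)^(1/3) where q = Q/b = 18.6/4.5 = 4.133 m²/s.
So y_c = (4.133²/9.81)^(1/3) = 1.2 m.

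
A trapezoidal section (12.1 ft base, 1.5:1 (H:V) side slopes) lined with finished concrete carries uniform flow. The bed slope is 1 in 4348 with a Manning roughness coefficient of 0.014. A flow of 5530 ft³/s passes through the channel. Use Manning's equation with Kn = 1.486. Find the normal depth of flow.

y_n = 18.9 ft

Manning's equation rearranged: A R^(2/3) = nQ / (1.486·√S) = 0.014 × 5530 / (1.486 × √0.00023) = 3435.
Try y = 14.6 ft: A R^(2/3) = 1930 — low.
Try y = 21.4 ft: A R^(2/3) = 4563 — high.
Try y = 18.9 ft: A R^(2/3) = 3436 — matches.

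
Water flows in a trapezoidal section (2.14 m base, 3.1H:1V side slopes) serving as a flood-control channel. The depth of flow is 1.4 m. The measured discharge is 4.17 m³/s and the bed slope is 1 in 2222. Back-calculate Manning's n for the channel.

With bottom width b = 2.14 m and side slope z = 3.1: A = (b + zy)y = (2.14 + 3.1×1.4)×1.4 = 9.072 m²; P = b + 2y√(1+z²) = 2.14 + 2×1.4×3.257 = 11.26 m.
Hydraulic radius R = A/P = 9.072/11.26 = 0.8057 m.
Rearranging Manning's equation: n = (1/Q) A R^(2/3) S^(1/2) = (1/4.17) × 9.072 × 0.8057^(2/3) × √0.00045 = 0.04.

n = 0.04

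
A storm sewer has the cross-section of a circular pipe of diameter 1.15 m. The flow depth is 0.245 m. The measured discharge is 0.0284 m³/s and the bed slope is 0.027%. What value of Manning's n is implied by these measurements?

n = 0.026

For a circular section of diameter D = 1.15 m at depth y = 0.245 m, the central angle is θ = 2 arccos(1 − 2y/D) = 1.919 rad. Then A = (D²/8)(θ − sin θ) = 0.1619 m² and P = Dθ/2 = 1.103 m.
Hydraulic radius R = A/P = 0.1619/1.103 = 0.1467 m.
Rearranging Manning's equation: n = (1/Q) A R^(2/3) S^(1/2) = (1/0.0284) × 0.1619 × 0.1467^(2/3) × √0.00027 = 0.026.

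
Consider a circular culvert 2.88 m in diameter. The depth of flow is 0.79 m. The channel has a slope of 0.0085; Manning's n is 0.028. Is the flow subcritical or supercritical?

subcritical

For a circular section of diameter D = 2.88 m at depth y = 0.79 m, the central angle is θ = 2 arccos(1 − 2y/D) = 2.205 rad. Then A = (D²/8)(θ − sin θ) = 1.451 m² and P = Dθ/2 = 3.175 m.
Hydraulic radius R = A/P = 1.451/3.175 = 0.4569 m.
V = (1/n) R^(2/3) √S = (1/0.028) × 0.4569^(2/3) × √0.0085 = 1.953 m/s. Hydraulic depth D_h = A/T = 1.451/2.57 = 0.5646 m.
Froude number Fr = V/√(g·D_h) = 1.953/√(9.81×0.5646) = 0.83, which is less than 1, so the flow is subcritical.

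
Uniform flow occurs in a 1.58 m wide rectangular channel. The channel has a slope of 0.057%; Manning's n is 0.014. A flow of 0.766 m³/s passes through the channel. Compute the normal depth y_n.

Manning's equation rearranged: A R^(2/3) = nQ / (1·√S) = 0.014 × 0.766 / (√0.00057) = 0.4492.
Trying y = 0.694 m: A R^(2/3) = 0.5646 — over.
Trying y = 0.465 m: A R^(2/3) = 0.3239 — short.
Trying y = 0.587 m: A R^(2/3) = 0.4489 — matches.

y_n = 0.587 m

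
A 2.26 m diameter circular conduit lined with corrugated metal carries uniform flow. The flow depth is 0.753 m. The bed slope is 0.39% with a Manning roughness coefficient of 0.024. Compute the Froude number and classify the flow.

subcritical

For a circular section of diameter D = 2.26 m at depth y = 0.753 m, the central angle is θ = 2 arccos(1 − 2y/D) = 2.461 rad. Then A = (D²/8)(θ − sin θ) = 1.17 m² and P = Dθ/2 = 2.781 m.
Hydraulic radius R = A/P = 1.17/2.781 = 0.4206 m.
V = (1/n) R^(2/3) √S = (1/0.024) × 0.4206^(2/3) × √0.0039 = 1.461 m/s. Hydraulic depth D_h = A/T = 1.17/2.131 = 0.5491 m.
Froude number Fr = V/√(g·D_h) = 1.461/√(9.81×0.5491) = 0.629, which is less than 1, so the flow is subcritical.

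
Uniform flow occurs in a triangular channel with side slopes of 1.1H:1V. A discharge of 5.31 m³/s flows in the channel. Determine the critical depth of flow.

At critical depth, Q² T / (g A³) = 1, i.e. A³/T = Q²/g = 5.31²/9.81 = 2.874.
Trying y = 1.62 m: A³/T = 6.75 — too large.
Trying y = 0.938 m: A³/T = 0.4393 — too small.
Trying y = 1.37 m: A³/T = 2.92 — matches.

y_c = 1.37 m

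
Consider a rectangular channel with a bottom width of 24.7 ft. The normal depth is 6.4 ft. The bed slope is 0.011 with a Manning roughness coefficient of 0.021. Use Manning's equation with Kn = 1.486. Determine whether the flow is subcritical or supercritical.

Flow area A = b·y = 24.7 × 6.4 = 158.1 ft². Wetted perimeter P = b + 2y = 24.7 + 2×6.4 = 37.5 ft.
Hydraulic radius R = A/P = 158.1/37.5 = 4.215 ft.
V = (1.486/n) R^(2/3) √S = (1.486/0.021) × 4.215^(2/3) × √0.011 = 19.37 ft/s. Hydraulic depth D_h = A/T = 158.1/24.7 = 6.4 ft.
Froude number Fr = V/√(g·D_h) = 19.37/√(32.2×6.4) = 1.35, which is greater than 1, so the flow is supercritical.

supercritical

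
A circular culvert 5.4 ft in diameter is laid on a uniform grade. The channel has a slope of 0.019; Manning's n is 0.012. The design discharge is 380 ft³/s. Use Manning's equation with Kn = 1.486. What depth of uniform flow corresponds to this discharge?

Manning's equation rearranged: A R^(2/3) = nQ / (1.486·√S) = 0.012 × 380 / (1.486 × √0.019) = 22.26.
At y = 4.19 ft: A R^(2/3) = 26.5 — high.
At y = 3.08 ft: A R^(2/3) = 17.37 — low.
At y = 3.64 ft: A R^(2/3) = 22.27 — close enough.

y_n = 3.64 ft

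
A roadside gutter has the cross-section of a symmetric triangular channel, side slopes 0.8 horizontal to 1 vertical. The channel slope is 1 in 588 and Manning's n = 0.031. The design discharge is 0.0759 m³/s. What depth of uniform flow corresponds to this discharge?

Manning's equation rearranged: A R^(2/3) = nQ / (1·√S) = 0.031 × 0.0759 / (√0.001701) = 0.05705.
At y = 0.411 m: A R^(2/3) = 0.03439 — too small.
At y = 0.589 m: A R^(2/3) = 0.08978 — too large.
At y = 0.497 m: A R^(2/3) = 0.05708 — ≈ 0.05705.

y_n = 0.497 m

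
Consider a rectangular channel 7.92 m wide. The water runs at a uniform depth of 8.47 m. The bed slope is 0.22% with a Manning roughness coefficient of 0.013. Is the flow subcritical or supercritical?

subcritical

Flow area A = b·y = 7.92 × 8.47 = 67.08 m². Wetted perimeter P = b + 2y = 7.92 + 2×8.47 = 24.86 m.
Hydraulic radius R = A/P = 67.08/24.86 = 2.698 m.
V = (1/n) R^(2/3) √S = (1/0.013) × 2.698^(2/3) × √0.0022 = 6.993 m/s. Hydraulic depth D_h = A/T = 67.08/7.92 = 8.47 m.
Froude number Fr = V/√(g·D_h) = 6.993/√(9.81×8.47) = 0.767, which is less than 1, so the flow is subcritical.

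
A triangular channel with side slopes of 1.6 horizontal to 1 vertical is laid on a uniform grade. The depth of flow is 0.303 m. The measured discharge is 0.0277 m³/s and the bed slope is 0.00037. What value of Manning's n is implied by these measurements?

For a triangular section with side slope z = 1.6: A = zy² = 1.6×0.303² = 0.1469 m²; P = 2y√(1+z²) = 2×0.303×1.887 = 1.143 m.
Hydraulic radius R = A/P = 0.1469/1.143 = 0.1285 m.
Rearranging Manning's equation: n = (1/Q) A R^(2/3) S^(1/2) = (1/0.0277) × 0.1469 × 0.1285^(2/3) × √0.00037 = 0.026.

n = 0.026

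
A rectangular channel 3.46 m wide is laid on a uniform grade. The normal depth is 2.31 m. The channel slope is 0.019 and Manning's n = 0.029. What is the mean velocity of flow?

V = 4.72 m/s

Flow area A = b·y = 3.46 × 2.31 = 7.993 m². Wetted perimeter P = b + 2y = 3.46 + 2×2.31 = 8.08 m.
Hydraulic radius R = A/P = 7.993/8.08 = 0.9892 m.
From Manning's equation, V = (1/n) R^(2/3) S^(1/2) = (1/0.029) × 0.9892^(2/3) × 0.019^(1/2) = 4.72 m/s.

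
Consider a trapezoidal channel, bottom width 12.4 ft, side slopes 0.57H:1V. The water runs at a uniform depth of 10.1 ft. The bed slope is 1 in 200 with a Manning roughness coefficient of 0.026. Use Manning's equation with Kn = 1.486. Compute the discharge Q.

With bottom width b = 12.4 ft and side slope z = 0.57: A = (b + zy)y = (12.4 + 0.57×10.1)×10.1 = 183.4 ft²; P = b + 2y√(1+z²) = 12.4 + 2×10.1×1.151 = 35.65 ft.
Hydraulic radius R = A/P = 183.4/35.65 = 5.144 ft.
Manning's equation: Q = (1.486/n) A R^(2/3) S^(1/2) = (1.486/0.026) × 183.4 × 5.144^(2/3) × 0.005^(1/2) = 2210 ft³/s.

Q = 2210 ft³/s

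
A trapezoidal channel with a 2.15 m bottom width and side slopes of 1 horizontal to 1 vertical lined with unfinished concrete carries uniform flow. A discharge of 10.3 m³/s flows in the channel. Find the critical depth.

At critical depth, Q² T / (g A³) = 1, i.e. A³/T = Q²/g = 10.3²/9.81 = 10.81.
At y = 1.31 m: A³/T = 19.52 — over.
At y = 0.867 m: A³/T = 4.608 — short.
At y = 1.11 m: A³/T = 10.84 — close enough.

y_c = 1.11 m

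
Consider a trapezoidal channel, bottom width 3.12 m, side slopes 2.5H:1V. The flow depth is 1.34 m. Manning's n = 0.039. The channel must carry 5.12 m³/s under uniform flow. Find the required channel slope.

S = 0.000671

With bottom width b = 3.12 m and side slope z = 2.5: A = (b + zy)y = (3.12 + 2.5×1.34)×1.34 = 8.67 m²; P = b + 2y√(1+z²) = 3.12 + 2×1.34×2.693 = 10.34 m.
Hydraulic radius R = A/P = 8.67/10.34 = 0.8388 m.
From Manning's equation, S = [nQ / (1 A R^(2/3))]² = [0.039 × 5.12 / (1 × 8.67 × 0.8388^(2/3))]² = 0.000671.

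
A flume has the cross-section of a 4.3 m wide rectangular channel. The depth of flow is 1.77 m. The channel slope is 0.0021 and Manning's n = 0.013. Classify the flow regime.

Flow area A = b·y = 4.3 × 1.77 = 7.611 m². Wetted perimeter P = b + 2y = 4.3 + 2×1.77 = 7.84 m.
Hydraulic radius R = A/P = 7.611/7.84 = 0.9708 m.
V = (1/n) R^(2/3) √S = (1/0.013) × 0.9708^(2/3) × √0.0021 = 3.456 m/s. Hydraulic depth D_h = A/T = 7.611/4.3 = 1.77 m.
Froude number Fr = V/√(g·D_h) = 3.456/√(9.81×1.77) = 0.829, which is less than 1, so the flow is subcritical.

subcritical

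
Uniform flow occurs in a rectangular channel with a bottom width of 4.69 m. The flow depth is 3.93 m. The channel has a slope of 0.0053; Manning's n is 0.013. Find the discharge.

Flow area A = b·y = 4.69 × 3.93 = 18.43 m². Wetted perimeter P = b + 2y = 4.69 + 2×3.93 = 12.55 m.
Hydraulic radius R = A/P = 18.43/12.55 = 1.469 m.
Manning's equation: Q = (1/n) A R^(2/3) S^(1/2) = (1/0.013) × 18.43 × 1.469^(2/3) × 0.0053^(1/2) = 133 m³/s.

Q = 133 m³/s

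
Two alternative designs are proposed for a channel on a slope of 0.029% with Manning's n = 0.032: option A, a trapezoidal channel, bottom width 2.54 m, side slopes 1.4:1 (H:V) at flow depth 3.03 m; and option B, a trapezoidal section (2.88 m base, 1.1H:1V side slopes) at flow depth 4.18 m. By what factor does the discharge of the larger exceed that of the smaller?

Channel A: With bottom width b = 2.54 m and side slope z = 1.4: A = (b + zy)y = (2.54 + 1.4×3.03)×3.03 = 20.55 m²; P = b + 2y√(1+z²) = 2.54 + 2×3.03×1.72 = 12.97 m. Hydraulic radius R = A/P = 20.55/12.97 = 1.585 m. Q_A = (1/0.032)·20.55·1.585^(2/3)·√0.00029 = 14.87 m³/s.
Channel B: With bottom width b = 2.88 m and side slope z = 1.1: A = (b + zy)y = (2.88 + 1.1×4.18)×4.18 = 31.26 m²; P = b + 2y√(1+z²) = 2.88 + 2×4.18×1.487 = 15.31 m. Hydraulic radius R = A/P = 31.26/15.31 = 2.042 m. Q_B = (1/0.032)·31.26·2.042^(2/3)·√0.00029 = 26.77 m³/s.
The larger discharge is 26.77 m³/s and the smaller is 14.87 m³/s; the ratio is 1.8.

1.8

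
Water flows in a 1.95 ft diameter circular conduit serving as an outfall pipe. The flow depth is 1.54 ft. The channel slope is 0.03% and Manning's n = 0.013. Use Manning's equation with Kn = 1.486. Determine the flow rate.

For a circular section of diameter D = 1.95 ft at depth y = 1.54 ft, the central angle is θ = 2 arccos(1 − 2y/D) = 4.378 rad. Then A = (D²/8)(θ − sin θ) = 2.53 ft² and P = Dθ/2 = 4.268 ft.
Hydraulic radius R = A/P = 2.53/4.268 = 0.5927 ft.
Manning's equation: Q = (1.486/n) A R^(2/3) S^(1/2) = (1.486/0.013) × 2.53 × 0.5927^(2/3) × 0.0003^(1/2) = 3.53 ft³/s.

Q = 3.53 ft³/s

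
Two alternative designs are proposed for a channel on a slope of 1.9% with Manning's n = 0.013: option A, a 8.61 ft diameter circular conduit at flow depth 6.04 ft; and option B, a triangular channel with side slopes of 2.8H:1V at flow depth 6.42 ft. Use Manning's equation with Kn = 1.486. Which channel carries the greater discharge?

Channel A: For a circular section of diameter D = 8.61 ft at depth y = 6.04 ft, the central angle is θ = 2 arccos(1 − 2y/D) = 3.971 rad. Then A = (D²/8)(θ − sin θ) = 43.64 ft² and P = Dθ/2 = 17.1 ft. Hydraulic radius R = A/P = 43.64/17.1 = 2.552 ft. Q_A = (1.486/0.013)·43.64·2.552^(2/3)·√0.019 = 1284 ft³/s.
Channel B: For a triangular section with side slope z = 2.8: A = zy² = 2.8×6.42² = 115.4 ft²; P = 2y√(1+z²) = 2×6.42×2.973 = 38.18 ft. Hydraulic radius R = A/P = 115.4/38.18 = 3.023 ft. Q_B = (1.486/0.013)·115.4·3.023^(2/3)·√0.019 = 3802 ft³/s.
Q_A = 1284 ft³/s vs Q_B = 3802 ft³/s, so channel B carries more.

channel B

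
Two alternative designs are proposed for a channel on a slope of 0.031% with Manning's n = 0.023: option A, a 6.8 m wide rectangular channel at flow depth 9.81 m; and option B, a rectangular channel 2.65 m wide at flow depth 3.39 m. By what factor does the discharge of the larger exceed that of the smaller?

Channel A: Flow area A = b·y = 6.8 × 9.81 = 66.71 m². Wetted perimeter P = b + 2y = 6.8 + 2×9.81 = 26.42 m. Hydraulic radius R = A/P = 66.71/26.42 = 2.525 m. Q_A = (1/0.023)·66.71·2.525^(2/3)·√0.00031 = 94.69 m³/s.
Channel B: Flow area A = b·y = 2.65 × 3.39 = 8.983 m². Wetted perimeter P = b + 2y = 2.65 + 2×3.39 = 9.43 m. Hydraulic radius R = A/P = 8.983/9.43 = 0.9527 m. Q_B = (1/0.023)·8.983·0.9527^(2/3)·√0.00031 = 6.658 m³/s.
The larger discharge is 94.69 m³/s and the smaller is 6.658 m³/s; the ratio is 14.2.

14.2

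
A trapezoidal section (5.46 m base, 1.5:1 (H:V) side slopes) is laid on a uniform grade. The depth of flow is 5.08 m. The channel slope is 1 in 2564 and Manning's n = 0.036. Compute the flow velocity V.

V = 1.09 m/s

With bottom width b = 5.46 m and side slope z = 1.5: A = (b + zy)y = (5.46 + 1.5×5.08)×5.08 = 66.45 m²; P = b + 2y√(1+z²) = 5.46 + 2×5.08×1.803 = 23.78 m.
Hydraulic radius R = A/P = 66.45/23.78 = 2.795 m.
From Manning's equation, V = (1/n) R^(2/3) S^(1/2) = (1/0.036) × 2.795^(2/3) × 0.00039^(1/2) = 1.09 m/s.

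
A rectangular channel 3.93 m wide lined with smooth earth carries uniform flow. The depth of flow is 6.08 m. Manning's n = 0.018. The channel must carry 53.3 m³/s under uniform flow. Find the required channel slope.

S = 0.000952

Flow area A = b·y = 3.93 × 6.08 = 23.89 m². Wetted perimeter P = b + 2y = 3.93 + 2×6.08 = 16.09 m.
Hydraulic radius R = A/P = 23.89/16.09 = 1.485 m.
From Manning's equation, S = [nQ / (1 A R^(2/3))]² = [0.018 × 53.3 / (1 × 23.89 × 1.485^(2/3))]² = 0.000952.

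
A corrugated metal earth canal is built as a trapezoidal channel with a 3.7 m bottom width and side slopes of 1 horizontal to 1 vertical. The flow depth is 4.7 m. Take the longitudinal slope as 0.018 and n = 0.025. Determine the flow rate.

With bottom width b = 3.7 m and side slope z = 1: A = (b + zy)y = (3.7 + 1×4.7)×4.7 = 39.48 m²; P = b + 2y√(1+z²) = 3.7 + 2×4.7×1.414 = 16.99 m.
Hydraulic radius R = A/P = 39.48/16.99 = 2.323 m.
Manning's equation: Q = (1/n) A R^(2/3) S^(1/2) = (1/0.025) × 39.48 × 2.323^(2/3) × 0.018^(1/2) = 372 m³/s.

Q = 372 m³/s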